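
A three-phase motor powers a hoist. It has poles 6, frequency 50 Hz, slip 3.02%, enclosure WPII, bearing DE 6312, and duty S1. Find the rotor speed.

n_s = 120f/p = 120×50/6 = 1000 rpm
n = n_s(1 − s) = 1000 × (1 − 0.0302) = 970 rpm

970 rpm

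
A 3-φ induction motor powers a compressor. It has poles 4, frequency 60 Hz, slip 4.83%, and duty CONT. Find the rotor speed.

1713 rpm

n_s = 120f/p = 120×60/4 = 1800 rpm
n = n_s(1 − s) = 1800 × (1 − 0.0483) = 1713 rpm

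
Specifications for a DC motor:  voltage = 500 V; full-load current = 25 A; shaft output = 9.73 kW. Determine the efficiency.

P_out = 9.73 kW = 9730 W
P_in = V·I = 500 × 25 = 12500 W
η = P_out / P_in = 9730 / 12500 = 0.778 = 77.8%

77.8 %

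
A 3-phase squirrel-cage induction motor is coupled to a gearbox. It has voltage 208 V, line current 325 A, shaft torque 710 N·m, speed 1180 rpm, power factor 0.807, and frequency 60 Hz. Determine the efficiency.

ω = 2π × 1180/60 = 123.6 rad/s; P_out = τω = 710 × 123.6 = 87756 W
P_in = √3·V_L·I_L·cosφ = 1.732 × 208 × 325 × 0.807 = 94486 W
η = P_out / P_in = 87756 / 94486 = 0.929 = 92.9%

92.9 %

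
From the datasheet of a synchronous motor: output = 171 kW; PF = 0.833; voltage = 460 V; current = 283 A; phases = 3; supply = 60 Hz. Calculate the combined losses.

P_in = √3·V·I·cosφ = 1.732×460×283×0.833 = 187818 W
P_out = 171000 W
Losses = P_in − P_out = 187818 − 171000 = 16818 W

16.8 kW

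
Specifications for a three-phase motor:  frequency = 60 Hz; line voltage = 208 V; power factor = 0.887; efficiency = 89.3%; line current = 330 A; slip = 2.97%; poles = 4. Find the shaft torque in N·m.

P_in = √3·V·I·cosφ = 1.732 × 208 × 330 × 0.887 = 105451 W
P_out = η·P_in = 0.893 × 105451 = 94168 W
n_s = 120×60/4 = 1800 rpm; n = 1800×(1−0.0297) = 1747 rpm
ω = 2π×1747/60 = 182.9 rad/s
τ = P_out/ω = 94168/182.9 = 515 N·m

515 N·m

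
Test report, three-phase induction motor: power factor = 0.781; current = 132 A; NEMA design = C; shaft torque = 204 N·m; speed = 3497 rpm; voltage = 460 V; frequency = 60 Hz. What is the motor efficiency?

ω = 2π × 3497/60 = 366.2 rad/s; P_out = τω = 204 × 366.2 = 74705 W
P_in = √3·V_L·I_L·cosφ = 1.732 × 460 × 132 × 0.781 = 82135 W
η = P_out / P_in = 74705 / 82135 = 0.910 = 91.0%

91.0 %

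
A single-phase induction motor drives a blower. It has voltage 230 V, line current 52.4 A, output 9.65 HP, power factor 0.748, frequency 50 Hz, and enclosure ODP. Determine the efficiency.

79.9 %

P_out = 9.65 × 746 = 7199 W
P_in = V·I·cosφ = 230 × 52.4 × 0.748 = 9015 W
η = P_out / P_in = 7199 / 9015 = 0.799 = 79.9%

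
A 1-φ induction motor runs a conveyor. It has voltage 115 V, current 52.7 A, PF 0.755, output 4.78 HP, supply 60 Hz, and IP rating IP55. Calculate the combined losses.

P_in = V·I·cosφ = 115×52.7×0.755 = 4576 W
P_out = 4.78×746 = 3566 W
Losses = P_in − P_out = 4576 − 3566 = 1010 W

1.01 kW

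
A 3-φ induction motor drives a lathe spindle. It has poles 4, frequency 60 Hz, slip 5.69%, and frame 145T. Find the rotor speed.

1698 rpm

n_s = 120f/p = 120×60/4 = 1800 rpm
n = n_s(1 − s) = 1800 × (1 − 0.0569) = 1698 rpm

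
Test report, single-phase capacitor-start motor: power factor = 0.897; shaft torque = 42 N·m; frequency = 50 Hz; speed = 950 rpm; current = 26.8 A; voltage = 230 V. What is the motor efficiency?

ω = 2π × 950/60 = 99.48 rad/s; P_out = τω = 42 × 99.48 = 4178 W
P_in = V·I·cosφ = 230 × 26.8 × 0.897 = 5529 W
η = P_out / P_in = 4178 / 5529 = 0.756 = 75.6%

75.6 %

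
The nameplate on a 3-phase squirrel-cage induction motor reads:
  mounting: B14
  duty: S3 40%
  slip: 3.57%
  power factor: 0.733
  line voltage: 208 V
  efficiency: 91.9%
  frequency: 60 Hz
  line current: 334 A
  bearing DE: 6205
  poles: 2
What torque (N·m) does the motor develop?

223 N·m

P_in = √3·V·I·cosφ = 1.732 × 208 × 334 × 0.733 = 88199 W
P_out = η·P_in = 0.919 × 88199 = 81055 W
n_s = 120×60/2 = 3600 rpm; n = 3600×(1−0.0357) = 3471 rpm
ω = 2π×3471/60 = 363.5 rad/s
τ = P_out/ω = 81055/363.5 = 223 N·m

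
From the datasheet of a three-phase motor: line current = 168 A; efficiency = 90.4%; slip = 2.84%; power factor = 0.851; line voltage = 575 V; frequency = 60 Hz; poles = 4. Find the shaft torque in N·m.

703 N·m

P_in = √3·V·I·cosφ = 1.732 × 575 × 168 × 0.851 = 142382 W
P_out = η·P_in = 0.904 × 142382 = 128713 W
n_s = 120×60/4 = 1800 rpm; n = 1800×(1−0.0284) = 1749 rpm
ω = 2π×1749/60 = 183.2 rad/s
τ = P_out/ω = 128713/183.2 = 703 N·m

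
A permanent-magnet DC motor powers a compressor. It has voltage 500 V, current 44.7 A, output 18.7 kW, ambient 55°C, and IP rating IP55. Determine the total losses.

3650 W

P_in = V·I = 500×44.7 = 22350 W
P_out = 18700 W
Losses = P_in − P_out = 22350 − 18700 = 3650 W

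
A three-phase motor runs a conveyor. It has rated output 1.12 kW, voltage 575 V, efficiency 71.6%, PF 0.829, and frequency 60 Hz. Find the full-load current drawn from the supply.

P_out = 1.12 kW = 1120 W
P_in = P_out / η = 1120 / 0.716 = 1564 W
I_L = P_in / (√3·V_L·cosφ) = 1564 / (1.732 × 575 × 0.829) = 1.89 A

1.89 A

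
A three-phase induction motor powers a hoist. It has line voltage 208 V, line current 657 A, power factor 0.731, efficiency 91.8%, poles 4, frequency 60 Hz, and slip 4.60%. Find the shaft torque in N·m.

P_in = √3·V·I·cosφ = 1.732 × 208 × 657 × 0.731 = 173019 W
P_out = η·P_in = 0.918 × 173019 = 158831 W
n_s = 120×60/4 = 1800 rpm; n = 1800×(1−0.046) = 1717 rpm
ω = 2π×1717/60 = 179.8 rad/s
τ = P_out/ω = 158831/179.8 = 883 N·m

883 N·m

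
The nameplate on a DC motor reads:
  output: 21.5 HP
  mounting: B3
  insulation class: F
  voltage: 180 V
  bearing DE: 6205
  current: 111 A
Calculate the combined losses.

P_in = V·I = 180×111 = 19980 W
P_out = 21.5×746 = 16039 W
Losses = P_in − P_out = 19980 − 16039 = 3941 W

3940 W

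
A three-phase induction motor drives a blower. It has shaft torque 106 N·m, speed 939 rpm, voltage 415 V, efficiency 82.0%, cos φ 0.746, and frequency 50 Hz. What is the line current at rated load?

ω = 2π×939/60 = 98.33 rad/s; P_out = τω = 106 × 98.33 = 10423 W
P_in = P_out / η = 10423 / 0.820 = 12711 W
I_L = P_in / (√3·V_L·cosφ) = 12711 / (1.732 × 415 × 0.746) = 23.7 A

23.7 A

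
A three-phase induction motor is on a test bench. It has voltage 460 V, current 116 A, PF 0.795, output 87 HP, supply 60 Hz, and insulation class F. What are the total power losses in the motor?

P_in = √3·V·I·cosφ = 1.732×460×116×0.795 = 73474 W
P_out = 87×746 = 64902 W
Losses = P_in − P_out = 73474 − 64902 = 8572 W

8.57 kW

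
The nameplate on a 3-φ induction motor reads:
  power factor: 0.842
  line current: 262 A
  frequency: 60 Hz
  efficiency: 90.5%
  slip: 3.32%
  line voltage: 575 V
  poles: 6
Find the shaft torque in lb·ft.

P_in = √3·V·I·cosφ = 1.732 × 575 × 262 × 0.842 = 219700 W
P_out = η·P_in = 0.905 × 219700 = 198829 W
n_s = 120×60/6 = 1200 rpm; n = 1200×(1−0.0332) = 1160 rpm
ω = 2π×1160/60 = 121.5 rad/s
τ = P_out/ω = 198829/121.5 = 1636 N·m
In lb·ft: 1636/1.356 = 1210 lb·ft

1210 lb·ft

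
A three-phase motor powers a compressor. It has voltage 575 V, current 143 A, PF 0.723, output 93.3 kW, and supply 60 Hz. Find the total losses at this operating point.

9670 W

P_in = √3·V·I·cosφ = 1.732×575×143×0.723 = 102965 W
P_out = 93300 W
Losses = P_in − P_out = 102965 − 93300 = 9665 W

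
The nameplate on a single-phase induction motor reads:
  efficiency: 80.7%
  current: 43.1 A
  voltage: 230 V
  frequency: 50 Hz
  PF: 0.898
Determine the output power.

P_in = V·I·cosφ = 230 × 43.1 × 0.898 = 8902 W
P_out = η·P_in = 0.807 × 8902 = 7184 W

7.18 kW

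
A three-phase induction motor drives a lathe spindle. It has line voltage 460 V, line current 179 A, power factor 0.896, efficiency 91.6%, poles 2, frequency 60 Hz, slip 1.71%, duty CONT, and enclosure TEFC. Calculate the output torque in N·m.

P_in = √3·V·I·cosφ = 1.732 × 460 × 179 × 0.896 = 127781 W
P_out = η·P_in = 0.916 × 127781 = 117047 W
n_s = 120×60/2 = 3600 rpm; n = 3600×(1−0.0171) = 3538 rpm
ω = 2π×3538/60 = 370.5 rad/s
τ = P_out/ω = 117047/370.5 = 316 N·m

316 N·m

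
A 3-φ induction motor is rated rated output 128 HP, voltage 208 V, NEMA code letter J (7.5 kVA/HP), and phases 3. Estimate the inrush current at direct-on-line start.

S_LR = 7.5 × 128 = 960 kVA
I_LR = S_LR/(√3·V_L) = 960000/(1.732×208) = 2660 A

2660 A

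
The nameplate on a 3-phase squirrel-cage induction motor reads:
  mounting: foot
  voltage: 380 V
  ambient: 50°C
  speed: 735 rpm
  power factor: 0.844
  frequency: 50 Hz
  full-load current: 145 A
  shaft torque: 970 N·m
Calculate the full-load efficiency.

ω = 2π × 735/60 = 76.97 rad/s; P_out = τω = 970 × 76.97 = 74661 W
P_in = √3·V_L·I_L·cosφ = 1.732 × 380 × 145 × 0.844 = 80546 W
η = P_out / P_in = 74661 / 80546 = 0.927 = 92.7%

92.7 %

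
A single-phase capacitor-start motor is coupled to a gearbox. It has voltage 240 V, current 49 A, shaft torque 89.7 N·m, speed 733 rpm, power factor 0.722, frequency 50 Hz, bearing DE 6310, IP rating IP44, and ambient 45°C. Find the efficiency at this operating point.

ω = 2π × 733/60 = 76.76 rad/s; P_out = τω = 89.7 × 76.76 = 6885 W
P_in = V·I·cosφ = 240 × 49 × 0.722 = 8491 W
η = P_out / P_in = 6885 / 8491 = 0.811 = 81.1%

81.1 %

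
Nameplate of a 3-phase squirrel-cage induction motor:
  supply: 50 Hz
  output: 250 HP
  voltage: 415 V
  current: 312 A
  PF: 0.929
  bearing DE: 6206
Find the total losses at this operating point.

P_in = √3·V·I·cosφ = 1.732×415×312×0.929 = 208337 W
P_out = 250×746 = 186500 W
Losses = P_in − P_out = 208337 − 186500 = 21837 W

21800 W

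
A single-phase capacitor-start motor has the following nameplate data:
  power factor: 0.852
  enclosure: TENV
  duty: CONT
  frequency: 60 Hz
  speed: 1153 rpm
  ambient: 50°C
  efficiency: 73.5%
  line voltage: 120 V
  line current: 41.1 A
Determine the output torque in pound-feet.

P_in = V·I·cosφ = 120 × 41.1 × 0.852 = 4202 W
P_out = η·P_in = 0.735 × 4202 = 3088 W
n = 1153 rpm
ω = 2π×1153/60 = 120.7 rad/s
τ = P_out/ω = 3088/120.7 = 25.58 N·m
In lb·ft: 25.58/1.356 = 18.9 lb·ft

18.9 lb·ft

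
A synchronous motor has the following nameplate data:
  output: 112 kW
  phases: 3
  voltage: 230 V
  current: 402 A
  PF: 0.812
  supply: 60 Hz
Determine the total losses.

18000 W

P_in = √3·V·I·cosφ = 1.732×230×402×0.812 = 130034 W
P_out = 112000 W
Losses = P_in − P_out = 130034 − 112000 = 18034 W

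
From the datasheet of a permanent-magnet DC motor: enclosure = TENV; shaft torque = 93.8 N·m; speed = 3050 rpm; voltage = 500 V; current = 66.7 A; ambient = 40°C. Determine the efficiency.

89.8 %

ω = 2π × 3050/60 = 319.4 rad/s; P_out = τω = 93.8 × 319.4 = 29960 W
P_in = V·I = 500 × 66.7 = 33350 W
η = P_out / P_in = 29960 / 33350 = 0.898 = 89.8%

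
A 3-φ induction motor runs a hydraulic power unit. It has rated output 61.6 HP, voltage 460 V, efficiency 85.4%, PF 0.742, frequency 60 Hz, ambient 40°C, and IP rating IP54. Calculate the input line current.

91 A

P_out = 61.6 × 746 = 45954 W
P_in = P_out / η = 45954 / 0.854 = 53810 W
I_L = P_in / (√3·V_L·cosφ) = 53810 / (1.732 × 460 × 0.742) = 91 A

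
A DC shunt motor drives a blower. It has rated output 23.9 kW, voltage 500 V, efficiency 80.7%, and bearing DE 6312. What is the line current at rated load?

59.2 A

P_out = 23.9 kW = 23900 W
P_in = P_out / η = 23900 / 0.807 = 29616 W
I = P_in / V = 29616 / 500 = 59.2 A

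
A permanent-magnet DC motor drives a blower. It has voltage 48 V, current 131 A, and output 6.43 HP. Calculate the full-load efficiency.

P_out = 6.43 × 746 = 4797 W
P_in = V·I = 48 × 131 = 6288 W
η = P_out / P_in = 4797 / 6288 = 0.763 = 76.3%

76.3 %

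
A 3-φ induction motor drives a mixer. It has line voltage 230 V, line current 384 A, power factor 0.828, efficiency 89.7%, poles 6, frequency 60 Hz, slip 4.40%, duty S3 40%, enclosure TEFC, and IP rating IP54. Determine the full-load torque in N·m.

946 N·m

P_in = √3·V·I·cosφ = 1.732 × 230 × 384 × 0.828 = 126659 W
P_out = η·P_in = 0.897 × 126659 = 113613 W
n_s = 120×60/6 = 1200 rpm; n = 1200×(1−0.044) = 1147 rpm
ω = 2π×1147/60 = 120.1 rad/s
τ = P_out/ω = 113613/120.1 = 946 N·m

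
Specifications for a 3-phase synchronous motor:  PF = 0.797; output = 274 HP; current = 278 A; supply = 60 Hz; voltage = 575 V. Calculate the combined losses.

16.3 kW

P_in = √3·V·I·cosφ = 1.732×575×278×0.797 = 220658 W
P_out = 274×746 = 204404 W
Losses = P_in − P_out = 220658 − 204404 = 16254 W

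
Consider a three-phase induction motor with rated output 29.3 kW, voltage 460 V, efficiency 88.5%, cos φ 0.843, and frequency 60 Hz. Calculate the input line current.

49.3 A

P_out = 29.3 kW = 29300 W
P_in = P_out / η = 29300 / 0.885 = 33107 W
I_L = P_in / (√3·V_L·cosφ) = 33107 / (1.732 × 460 × 0.843) = 49.3 A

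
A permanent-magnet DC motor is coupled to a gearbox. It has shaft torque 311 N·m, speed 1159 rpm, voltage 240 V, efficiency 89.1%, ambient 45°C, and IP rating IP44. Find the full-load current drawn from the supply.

ω = 2π×1159/60 = 121.4 rad/s; P_out = τω = 311 × 121.4 = 37755 W
P_in = P_out / η = 37755 / 0.891 = 42374 W
I = P_in / V = 42374 / 240 = 177 A

177 A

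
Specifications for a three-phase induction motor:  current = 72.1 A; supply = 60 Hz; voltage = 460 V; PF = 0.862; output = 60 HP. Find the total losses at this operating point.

P_in = √3·V·I·cosφ = 1.732×460×72.1×0.862 = 49516 W
P_out = 60×746 = 44760 W
Losses = P_in − P_out = 49516 − 44760 = 4756 W

4.76 kW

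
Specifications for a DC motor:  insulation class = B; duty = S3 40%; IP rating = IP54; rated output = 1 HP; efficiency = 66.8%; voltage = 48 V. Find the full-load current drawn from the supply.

23.3 A

P_out = 1 × 746 = 746 W
P_in = P_out / η = 746 / 0.668 = 1117 W
I = P_in / V = 1117 / 48 = 23.3 A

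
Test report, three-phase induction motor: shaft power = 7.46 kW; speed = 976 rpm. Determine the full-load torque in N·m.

ω = 2π × 976/60 = 102.2 rad/s
τ = P/ω = 7460/102.2 = 73 N·m

73 N·m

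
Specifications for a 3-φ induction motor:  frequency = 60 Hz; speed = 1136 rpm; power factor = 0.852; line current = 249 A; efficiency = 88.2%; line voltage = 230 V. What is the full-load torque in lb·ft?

P_in = √3·V·I·cosφ = 1.732 × 230 × 249 × 0.852 = 84511 W
P_out = η·P_in = 0.882 × 84511 = 74539 W
n = 1136 rpm
ω = 2π×1136/60 = 119 rad/s
τ = P_out/ω = 74539/119 = 626.4 N·m
In lb·ft: 626.4/1.356 = 462 lb·ft

462 lb·ft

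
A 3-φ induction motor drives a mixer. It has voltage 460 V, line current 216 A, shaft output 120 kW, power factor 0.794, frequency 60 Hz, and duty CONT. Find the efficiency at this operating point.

P_out = 120 kW = 120000 W
P_in = √3·V_L·I_L·cosφ = 1.732 × 460 × 216 × 0.794 = 136641 W
η = P_out / P_in = 120000 / 136641 = 0.878 = 87.8%

87.8 %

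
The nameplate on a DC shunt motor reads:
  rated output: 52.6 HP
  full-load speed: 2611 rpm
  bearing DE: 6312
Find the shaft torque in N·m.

144 N·m

P_out = 52.6 × 746 = 39240 W
ω = 2π × 2611/60 = 273.4 rad/s
τ = P_out/ω = 39240/273.4 = 144 N·m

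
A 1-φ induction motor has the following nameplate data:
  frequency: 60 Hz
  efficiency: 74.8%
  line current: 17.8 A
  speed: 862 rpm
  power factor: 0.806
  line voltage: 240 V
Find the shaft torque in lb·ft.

P_in = V·I·cosφ = 240 × 17.8 × 0.806 = 3443 W
P_out = η·P_in = 0.748 × 3443 = 2575 W
n = 862 rpm
ω = 2π×862/60 = 90.27 rad/s
τ = P_out/ω = 2575/90.27 = 28.53 N·m
In lb·ft: 28.53/1.356 = 21 lb·ft

21 lb·ft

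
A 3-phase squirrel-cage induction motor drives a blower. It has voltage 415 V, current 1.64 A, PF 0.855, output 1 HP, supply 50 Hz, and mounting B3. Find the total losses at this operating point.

262 W

P_in = √3·V·I·cosφ = 1.732×415×1.64×0.855 = 1008 W
P_out = 1×746 = 746 W
Losses = P_in − P_out = 1008 − 746 = 262 W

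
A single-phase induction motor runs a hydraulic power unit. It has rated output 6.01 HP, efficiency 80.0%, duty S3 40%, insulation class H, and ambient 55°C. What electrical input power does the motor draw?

5.6 kW

P_out = 6.01 × 746 = 4483 W
P_in = P_out/η = 4483/0.8 = 5604 W = 5.6 kW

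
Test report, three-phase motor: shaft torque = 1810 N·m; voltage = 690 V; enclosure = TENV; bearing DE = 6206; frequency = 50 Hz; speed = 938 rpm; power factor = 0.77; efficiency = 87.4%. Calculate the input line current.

ω = 2π×938/60 = 98.23 rad/s; P_out = τω = 1810 × 98.23 = 177796 W
P_in = P_out / η = 177796 / 0.874 = 203428 W
I_L = P_in / (√3·V_L·cosφ) = 203428 / (1.732 × 690 × 0.77) = 221 A

221 A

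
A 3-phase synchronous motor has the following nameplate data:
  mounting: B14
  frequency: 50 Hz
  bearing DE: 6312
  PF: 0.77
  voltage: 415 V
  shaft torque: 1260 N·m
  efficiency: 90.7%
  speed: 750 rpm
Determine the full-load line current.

ω = 2π×750/60 = 78.54 rad/s; P_out = τω = 1260 × 78.54 = 98960 W
P_in = P_out / η = 98960 / 0.907 = 109107 W
I_L = P_in / (√3·V_L·cosφ) = 109107 / (1.732 × 415 × 0.77) = 197 A

197 A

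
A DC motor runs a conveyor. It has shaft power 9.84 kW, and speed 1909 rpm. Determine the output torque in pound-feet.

ω = 2π × 1909/60 = 199.9 rad/s
τ = P/ω = 9840/199.9 = 49.22 N·m
In lb·ft: 49.22/1.356 = 36.3 lb·ft

36.3 lb·ft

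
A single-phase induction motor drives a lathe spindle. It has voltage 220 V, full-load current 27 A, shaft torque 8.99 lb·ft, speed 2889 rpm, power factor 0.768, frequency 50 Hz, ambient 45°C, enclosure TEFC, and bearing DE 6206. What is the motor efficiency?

τ = 8.99 lb·ft × 1.356 = 12.19 N·m
ω = 2π × 2889/60 = 302.5 rad/s; P_out = τω = 12.19 × 302.5 = 3687 W
P_in = V·I·cosφ = 220 × 27 × 0.768 = 4562 W
η = P_out / P_in = 3687 / 4562 = 0.808 = 80.8%

80.8 %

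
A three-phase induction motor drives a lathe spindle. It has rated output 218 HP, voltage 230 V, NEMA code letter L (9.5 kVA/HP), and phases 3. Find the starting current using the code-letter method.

S_LR = 9.5 × 218 = 2071 kVA
I_LR = S_LR/(√3·V_L) = 2071000/(1.732×230) = 5200 A

5200 A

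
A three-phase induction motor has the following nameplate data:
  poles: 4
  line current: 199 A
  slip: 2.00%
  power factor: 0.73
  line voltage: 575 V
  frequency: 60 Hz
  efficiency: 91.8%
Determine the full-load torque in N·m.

719 N·m

P_in = √3·V·I·cosφ = 1.732 × 575 × 199 × 0.73 = 144674 W
P_out = η·P_in = 0.918 × 144674 = 132811 W
n_s = 120×60/4 = 1800 rpm; n = 1800×(1−0.02) = 1764 rpm
ω = 2π×1764/60 = 184.7 rad/s
τ = P_out/ω = 132811/184.7 = 719 N·m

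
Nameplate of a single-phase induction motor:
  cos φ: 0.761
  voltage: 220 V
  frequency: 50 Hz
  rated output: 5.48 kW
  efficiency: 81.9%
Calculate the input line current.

40 A

P_out = 5.48 kW = 5480 W
P_in = P_out / η = 5480 / 0.819 = 6691 W
I = P_in / (V·cosφ) = 6691 / (220 × 0.761) = 40 A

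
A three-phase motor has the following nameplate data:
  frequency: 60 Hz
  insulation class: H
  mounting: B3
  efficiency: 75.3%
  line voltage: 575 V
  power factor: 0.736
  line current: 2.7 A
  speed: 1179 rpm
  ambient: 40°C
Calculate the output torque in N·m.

P_in = √3·V·I·cosφ = 1.732 × 575 × 2.7 × 0.736 = 1979 W
P_out = η·P_in = 0.753 × 1979 = 1490 W
n = 1179 rpm
ω = 2π×1179/60 = 123.5 rad/s
τ = P_out/ω = 1490/123.5 = 12.1 N·m

12.1 N·m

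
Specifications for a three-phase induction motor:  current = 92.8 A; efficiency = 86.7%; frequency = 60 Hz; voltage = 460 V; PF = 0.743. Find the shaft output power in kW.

P_in = √3·V·I·cosφ = 1.732 × 460 × 92.8 × 0.743 = 54934 W
P_out = η·P_in = 0.867 × 54934 = 47628 W

47.6 kW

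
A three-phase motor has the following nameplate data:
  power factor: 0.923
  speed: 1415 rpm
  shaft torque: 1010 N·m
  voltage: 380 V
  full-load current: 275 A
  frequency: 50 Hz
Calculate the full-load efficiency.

89.6 %

ω = 2π × 1415/60 = 148.2 rad/s; P_out = τω = 1010 × 148.2 = 149682 W
P_in = √3·V_L·I_L·cosφ = 1.732 × 380 × 275 × 0.923 = 167057 W
η = P_out / P_in = 149682 / 167057 = 0.896 = 89.6%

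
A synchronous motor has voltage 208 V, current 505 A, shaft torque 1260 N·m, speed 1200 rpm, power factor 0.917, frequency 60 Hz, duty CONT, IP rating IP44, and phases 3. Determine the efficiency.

ω = 2π × 1200/60 = 125.7 rad/s; P_out = τω = 1260 × 125.7 = 158382 W
P_in = √3·V_L·I_L·cosφ = 1.732 × 208 × 505 × 0.917 = 166829 W
η = P_out / P_in = 158382 / 166829 = 0.949 = 94.9%

94.9 %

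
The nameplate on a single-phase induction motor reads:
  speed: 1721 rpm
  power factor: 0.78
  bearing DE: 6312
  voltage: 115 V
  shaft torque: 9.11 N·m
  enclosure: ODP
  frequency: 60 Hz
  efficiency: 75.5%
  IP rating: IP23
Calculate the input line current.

24.2 A

ω = 2π×1721/60 = 180.2 rad/s; P_out = τω = 9.11 × 180.2 = 1642 W
P_in = P_out / η = 1642 / 0.755 = 2175 W
I = P_in / (V·cosφ) = 2175 / (115 × 0.78) = 24.2 A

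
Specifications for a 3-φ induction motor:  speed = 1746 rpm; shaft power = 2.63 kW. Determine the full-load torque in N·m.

ω = 2π × 1746/60 = 182.8 rad/s
τ = P/ω = 2630/182.8 = 14.4 N·m

14.4 N·m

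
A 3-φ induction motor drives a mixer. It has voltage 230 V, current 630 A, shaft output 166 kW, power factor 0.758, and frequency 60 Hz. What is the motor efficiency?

P_out = 166 kW = 166000 W
P_in = √3·V_L·I_L·cosφ = 1.732 × 230 × 630 × 0.758 = 190233 W
η = P_out / P_in = 166000 / 190233 = 0.873 = 87.3%

87.3 %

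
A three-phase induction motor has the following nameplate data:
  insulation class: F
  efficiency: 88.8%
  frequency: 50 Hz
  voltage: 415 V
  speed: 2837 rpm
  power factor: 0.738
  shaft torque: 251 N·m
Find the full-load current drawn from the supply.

ω = 2π×2837/60 = 297.1 rad/s; P_out = τω = 251 × 297.1 = 74572 W
P_in = P_out / η = 74572 / 0.888 = 83977 W
I_L = P_in / (√3·V_L·cosφ) = 83977 / (1.732 × 415 × 0.738) = 158 A

158 A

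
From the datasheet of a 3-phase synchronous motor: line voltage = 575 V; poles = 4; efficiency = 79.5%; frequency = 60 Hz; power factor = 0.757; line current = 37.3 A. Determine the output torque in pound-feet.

87.5 lb·ft

P_in = √3·V·I·cosφ = 1.732 × 575 × 37.3 × 0.757 = 28120 W
P_out = η·P_in = 0.795 × 28120 = 22355 W
n = n_s = 120×60/4 = 1800 rpm (synchronous)
ω = 2π×1800/60 = 188.5 rad/s
τ = P_out/ω = 22355/188.5 = 118.6 N·m
In lb·ft: 118.6/1.356 = 87.5 lb·ft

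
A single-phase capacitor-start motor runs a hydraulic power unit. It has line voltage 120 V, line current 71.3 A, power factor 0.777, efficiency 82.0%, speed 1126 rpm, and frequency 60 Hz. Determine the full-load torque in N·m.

46.2 N·m

P_in = V·I·cosφ = 120 × 71.3 × 0.777 = 6648 W
P_out = η·P_in = 0.82 × 6648 = 5451 W
n = 1126 rpm
ω = 2π×1126/60 = 117.9 rad/s
τ = P_out/ω = 5451/117.9 = 46.2 N·m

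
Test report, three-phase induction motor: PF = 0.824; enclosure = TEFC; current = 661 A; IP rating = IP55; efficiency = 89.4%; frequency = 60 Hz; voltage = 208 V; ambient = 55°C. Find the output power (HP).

P_in = √3·V·I·cosφ = 1.732 × 208 × 661 × 0.824 = 196218 W
P_out = η·P_in = 0.894 × 196218 = 175419 W
= 175419/746 = 235 HP

235 HP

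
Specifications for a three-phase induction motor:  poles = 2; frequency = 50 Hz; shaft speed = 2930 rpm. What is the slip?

2.3 %

n_s = 120f/p = 120×50/2 = 3000 rpm
s = (n_s − n)/n_s = (3000 − 2930)/3000 = 0.0233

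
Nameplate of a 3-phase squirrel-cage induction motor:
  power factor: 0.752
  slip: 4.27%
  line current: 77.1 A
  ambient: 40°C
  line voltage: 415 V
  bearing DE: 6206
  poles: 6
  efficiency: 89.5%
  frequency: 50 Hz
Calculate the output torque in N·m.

P_in = √3·V·I·cosφ = 1.732 × 415 × 77.1 × 0.752 = 41674 W
P_out = η·P_in = 0.895 × 41674 = 37298 W
n_s = 120×50/6 = 1000 rpm; n = 1000×(1−0.0427) = 957 rpm
ω = 2π×957/60 = 100.2 rad/s
τ = P_out/ω = 37298/100.2 = 372 N·m

372 N·m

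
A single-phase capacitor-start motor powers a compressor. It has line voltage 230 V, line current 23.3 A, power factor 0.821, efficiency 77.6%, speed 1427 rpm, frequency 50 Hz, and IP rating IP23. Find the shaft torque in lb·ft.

16.9 lb·ft

P_in = V·I·cosφ = 230 × 23.3 × 0.821 = 4400 W
P_out = η·P_in = 0.776 × 4400 = 3414 W
n = 1427 rpm
ω = 2π×1427/60 = 149.4 rad/s
τ = P_out/ω = 3414/149.4 = 22.85 N·m
In lb·ft: 22.85/1.356 = 16.9 lb·ft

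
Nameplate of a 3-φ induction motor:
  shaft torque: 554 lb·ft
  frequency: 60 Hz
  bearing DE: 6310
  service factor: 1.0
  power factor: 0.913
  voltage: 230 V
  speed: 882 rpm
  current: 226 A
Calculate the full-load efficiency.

τ = 554 lb·ft × 1.356 = 751.2 N·m
ω = 2π × 882/60 = 92.36 rad/s; P_out = τω = 751.2 × 92.36 = 69381 W
P_in = √3·V_L·I_L·cosφ = 1.732 × 230 × 226 × 0.913 = 82197 W
η = P_out / P_in = 69381 / 82197 = 0.844 = 84.4%

84.4 %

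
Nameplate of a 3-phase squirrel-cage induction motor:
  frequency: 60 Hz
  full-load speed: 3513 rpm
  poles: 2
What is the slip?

2.42 %

n_s = 120f/p = 120×60/2 = 3600 rpm
s = (n_s − n)/n_s = (3600 − 3513)/3600 = 0.0242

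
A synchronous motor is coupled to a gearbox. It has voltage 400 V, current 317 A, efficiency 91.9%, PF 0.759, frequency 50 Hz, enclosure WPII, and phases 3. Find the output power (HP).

205 HP

P_in = √3·V·I·cosφ = 1.732 × 400 × 317 × 0.759 = 166690 W
P_out = η·P_in = 0.919 × 166690 = 153188 W
= 153188/746 = 205 HP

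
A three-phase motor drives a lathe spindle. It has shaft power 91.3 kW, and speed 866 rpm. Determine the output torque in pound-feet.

ω = 2π × 866/60 = 90.69 rad/s
τ = P/ω = 91300/90.69 = 1007 N·m
In lb·ft: 1007/1.356 = 743 lb·ft

743 lb·ft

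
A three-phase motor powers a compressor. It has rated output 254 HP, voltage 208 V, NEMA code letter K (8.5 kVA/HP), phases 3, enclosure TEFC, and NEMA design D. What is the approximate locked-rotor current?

S_LR = 8.5 × 254 = 2159 kVA
I_LR = S_LR/(√3·V_L) = 2159000/(1.732×208) = 5990 A

5990 A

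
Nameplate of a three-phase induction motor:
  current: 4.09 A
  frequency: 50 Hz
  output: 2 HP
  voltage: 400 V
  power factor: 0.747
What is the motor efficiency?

P_out = 2 × 746 = 1492 W
P_in = √3·V_L·I_L·cosφ = 1.732 × 400 × 4.09 × 0.747 = 2117 W
η = P_out / P_in = 1492 / 2117 = 0.705 = 70.5%

70.5 %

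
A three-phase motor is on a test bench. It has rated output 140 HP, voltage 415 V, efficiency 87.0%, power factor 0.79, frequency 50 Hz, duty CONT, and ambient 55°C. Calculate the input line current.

P_out = 140 × 746 = 104440 W
P_in = P_out / η = 104440 / 0.870 = 120046 W
I_L = P_in / (√3·V_L·cosφ) = 120046 / (1.732 × 415 × 0.79) = 211 A

211 A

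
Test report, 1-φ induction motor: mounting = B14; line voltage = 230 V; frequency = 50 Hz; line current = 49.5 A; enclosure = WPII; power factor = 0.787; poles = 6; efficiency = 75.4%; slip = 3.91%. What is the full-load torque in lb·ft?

P_in = V·I·cosφ = 230 × 49.5 × 0.787 = 8960 W
P_out = η·P_in = 0.754 × 8960 = 6756 W
n_s = 120×50/6 = 1000 rpm; n = 1000×(1−0.0391) = 961 rpm
ω = 2π×961/60 = 100.6 rad/s
τ = P_out/ω = 6756/100.6 = 67.16 N·m
In lb·ft: 67.16/1.356 = 49.5 lb·ft

49.5 lb·ft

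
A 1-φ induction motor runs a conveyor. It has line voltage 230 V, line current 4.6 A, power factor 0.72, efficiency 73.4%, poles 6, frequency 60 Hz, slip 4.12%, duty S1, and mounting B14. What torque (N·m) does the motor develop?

4.64 N·m

P_in = V·I·cosφ = 230 × 4.6 × 0.72 = 762 W
P_out = η·P_in = 0.734 × 762 = 559 W
n_s = 120×60/6 = 1200 rpm; n = 1200×(1−0.0412) = 1151 rpm
ω = 2π×1151/60 = 120.5 rad/s
τ = P_out/ω = 559/120.5 = 4.64 N·m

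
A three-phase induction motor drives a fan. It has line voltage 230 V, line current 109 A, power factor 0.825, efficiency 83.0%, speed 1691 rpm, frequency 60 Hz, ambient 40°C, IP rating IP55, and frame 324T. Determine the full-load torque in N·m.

P_in = √3·V·I·cosφ = 1.732 × 230 × 109 × 0.825 = 35823 W
P_out = η·P_in = 0.83 × 35823 = 29733 W
n = 1691 rpm
ω = 2π×1691/60 = 177.1 rad/s
τ = P_out/ω = 29733/177.1 = 168 N·m

168 N·m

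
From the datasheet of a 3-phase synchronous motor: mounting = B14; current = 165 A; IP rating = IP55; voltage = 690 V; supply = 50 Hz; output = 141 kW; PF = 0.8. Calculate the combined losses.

16800 W

P_in = √3·V·I·cosφ = 1.732×690×165×0.8 = 157751 W
P_out = 141000 W
Losses = P_in − P_out = 157751 − 141000 = 16751 W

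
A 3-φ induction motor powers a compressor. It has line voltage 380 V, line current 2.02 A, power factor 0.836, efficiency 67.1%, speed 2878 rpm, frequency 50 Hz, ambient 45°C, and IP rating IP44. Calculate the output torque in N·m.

P_in = √3·V·I·cosφ = 1.732 × 380 × 2.02 × 0.836 = 1111 W
P_out = η·P_in = 0.671 × 1111 = 745 W
n = 2878 rpm
ω = 2π×2878/60 = 301.4 rad/s
τ = P_out/ω = 745/301.4 = 2.47 N·m

2.47 N·m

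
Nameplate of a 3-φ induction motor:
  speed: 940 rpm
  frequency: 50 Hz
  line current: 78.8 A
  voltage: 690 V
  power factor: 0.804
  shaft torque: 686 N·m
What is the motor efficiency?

ω = 2π × 940/60 = 98.44 rad/s; P_out = τω = 686 × 98.44 = 67530 W
P_in = √3·V_L·I_L·cosφ = 1.732 × 690 × 78.8 × 0.804 = 75715 W
η = P_out / P_in = 67530 / 75715 = 0.892 = 89.2%

89.2 %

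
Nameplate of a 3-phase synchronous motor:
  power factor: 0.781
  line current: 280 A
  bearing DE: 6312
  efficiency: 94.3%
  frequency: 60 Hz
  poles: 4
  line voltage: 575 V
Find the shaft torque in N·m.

P_in = √3·V·I·cosφ = 1.732 × 575 × 280 × 0.781 = 217783 W
P_out = η·P_in = 0.943 × 217783 = 205369 W
n = n_s = 120×60/4 = 1800 rpm (synchronous)
ω = 2π×1800/60 = 188.5 rad/s
τ = P_out/ω = 205369/188.5 = 1090 N·m

1090 N·m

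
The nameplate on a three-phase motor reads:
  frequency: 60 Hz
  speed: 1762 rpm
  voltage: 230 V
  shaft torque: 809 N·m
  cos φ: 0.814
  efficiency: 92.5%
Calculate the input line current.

498 A

ω = 2π×1762/60 = 184.5 rad/s; P_out = τω = 809 × 184.5 = 149261 W
P_in = P_out / η = 149261 / 0.925 = 161363 W
I_L = P_in / (√3·V_L·cosφ) = 161363 / (1.732 × 230 × 0.814) = 498 A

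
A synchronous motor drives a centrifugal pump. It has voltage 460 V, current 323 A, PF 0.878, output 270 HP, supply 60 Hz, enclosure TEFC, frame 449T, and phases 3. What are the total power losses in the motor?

P_in = √3·V·I·cosφ = 1.732×460×323×0.878 = 225945 W
P_out = 270×746 = 201420 W
Losses = P_in − P_out = 225945 − 201420 = 24525 W

24.5 kW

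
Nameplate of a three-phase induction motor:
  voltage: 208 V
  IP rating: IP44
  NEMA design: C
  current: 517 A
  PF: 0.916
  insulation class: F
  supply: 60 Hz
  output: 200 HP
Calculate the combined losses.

P_in = √3·V·I·cosφ = 1.732×208×517×0.916 = 170607 W
P_out = 200×746 = 149200 W
Losses = P_in − P_out = 170607 − 149200 = 21407 W

21.4 kW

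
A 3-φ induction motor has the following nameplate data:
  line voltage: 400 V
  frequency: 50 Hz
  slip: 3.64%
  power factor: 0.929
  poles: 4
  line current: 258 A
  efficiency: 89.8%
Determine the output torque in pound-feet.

727 lb·ft

P_in = √3·V·I·cosφ = 1.732 × 400 × 258 × 0.929 = 166052 W
P_out = η·P_in = 0.898 × 166052 = 149115 W
n_s = 120×50/4 = 1500 rpm; n = 1500×(1−0.0364) = 1445 rpm
ω = 2π×1445/60 = 151.3 rad/s
τ = P_out/ω = 149115/151.3 = 985.6 N·m
In lb·ft: 985.6/1.356 = 727 lb·ft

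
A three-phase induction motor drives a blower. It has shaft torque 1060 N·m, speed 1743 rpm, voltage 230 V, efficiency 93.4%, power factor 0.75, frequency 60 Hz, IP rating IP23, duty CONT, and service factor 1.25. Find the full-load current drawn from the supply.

693 A

ω = 2π×1743/60 = 182.5 rad/s; P_out = τω = 1060 × 182.5 = 193450 W
P_in = P_out / η = 193450 / 0.934 = 207120 W
I_L = P_in / (√3·V_L·cosφ) = 207120 / (1.732 × 230 × 0.75) = 693 A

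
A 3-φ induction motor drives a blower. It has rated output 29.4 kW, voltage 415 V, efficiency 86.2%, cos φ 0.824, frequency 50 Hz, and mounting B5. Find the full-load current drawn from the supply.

P_out = 29.4 kW = 29400 W
P_in = P_out / η = 29400 / 0.862 = 34107 W
I_L = P_in / (√3·V_L·cosφ) = 34107 / (1.732 × 415 × 0.824) = 57.6 A

57.6 A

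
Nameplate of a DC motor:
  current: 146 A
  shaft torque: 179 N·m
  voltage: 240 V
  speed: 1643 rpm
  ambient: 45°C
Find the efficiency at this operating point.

ω = 2π × 1643/60 = 172.1 rad/s; P_out = τω = 179 × 172.1 = 30806 W
P_in = V·I = 240 × 146 = 35040 W
η = P_out / P_in = 30806 / 35040 = 0.879 = 87.9%

87.9 %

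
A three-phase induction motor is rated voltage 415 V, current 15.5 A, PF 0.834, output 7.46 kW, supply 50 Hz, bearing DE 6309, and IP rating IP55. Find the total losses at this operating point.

P_in = √3·V·I·cosφ = 1.732×415×15.5×0.834 = 9292 W
P_out = 7460 W
Losses = P_in − P_out = 9292 − 7460 = 1832 W

1.83 kW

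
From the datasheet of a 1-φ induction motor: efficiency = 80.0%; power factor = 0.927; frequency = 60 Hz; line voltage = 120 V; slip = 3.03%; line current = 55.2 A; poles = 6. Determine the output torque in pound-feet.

P_in = V·I·cosφ = 120 × 55.2 × 0.927 = 6140 W
P_out = η·P_in = 0.8 × 6140 = 4912 W
n_s = 120×60/6 = 1200 rpm; n = 1200×(1−0.0303) = 1164 rpm
ω = 2π×1164/60 = 121.9 rad/s
τ = P_out/ω = 4912/121.9 = 40.3 N·m
In lb·ft: 40.3/1.356 = 29.7 lb·ft

29.7 lb·ft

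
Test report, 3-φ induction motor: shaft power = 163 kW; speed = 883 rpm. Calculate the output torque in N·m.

ω = 2π × 883/60 = 92.47 rad/s
τ = P/ω = 163000/92.47 = 1760 N·m

1760 N·m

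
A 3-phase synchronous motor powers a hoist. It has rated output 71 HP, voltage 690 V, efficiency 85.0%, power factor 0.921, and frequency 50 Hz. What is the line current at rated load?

P_out = 71 × 746 = 52966 W
P_in = P_out / η = 52966 / 0.850 = 62313 W
I_L = P_in / (√3·V_L·cosφ) = 62313 / (1.732 × 690 × 0.921) = 56.6 A

56.6 A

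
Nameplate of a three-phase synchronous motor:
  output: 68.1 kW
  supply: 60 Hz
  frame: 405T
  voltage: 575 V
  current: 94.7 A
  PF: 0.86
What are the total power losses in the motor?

13000 W

P_in = √3·V·I·cosφ = 1.732×575×94.7×0.86 = 81108 W
P_out = 68100 W
Losses = P_in − P_out = 81108 − 68100 = 13008 W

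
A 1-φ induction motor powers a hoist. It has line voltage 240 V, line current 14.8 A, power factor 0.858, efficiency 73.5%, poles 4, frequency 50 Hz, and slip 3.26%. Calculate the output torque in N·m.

P_in = V·I·cosφ = 240 × 14.8 × 0.858 = 3048 W
P_out = η·P_in = 0.735 × 3048 = 2240 W
n_s = 120×50/4 = 1500 rpm; n = 1500×(1−0.0326) = 1451 rpm
ω = 2π×1451/60 = 151.9 rad/s
τ = P_out/ω = 2240/151.9 = 14.7 N·m

14.7 N·m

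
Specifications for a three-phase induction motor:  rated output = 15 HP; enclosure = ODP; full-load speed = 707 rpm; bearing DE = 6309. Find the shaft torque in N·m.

151 N·m

P_out = 15 × 746 = 11190 W
ω = 2π × 707/60 = 74.04 rad/s
τ = P_out/ω = 11190/74.04 = 151 N·m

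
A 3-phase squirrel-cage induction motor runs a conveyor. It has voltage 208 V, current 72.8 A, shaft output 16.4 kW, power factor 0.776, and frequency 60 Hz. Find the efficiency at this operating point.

80.6 %

P_out = 16.4 kW = 16400 W
P_in = √3·V_L·I_L·cosφ = 1.732 × 208 × 72.8 × 0.776 = 20352 W
η = P_out / P_in = 16400 / 20352 = 0.806 = 80.6%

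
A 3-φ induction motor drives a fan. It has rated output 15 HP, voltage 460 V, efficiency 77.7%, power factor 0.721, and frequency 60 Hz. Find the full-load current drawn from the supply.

25.1 A

P_out = 15 × 746 = 11190 W
P_in = P_out / η = 11190 / 0.777 = 14402 W
I_L = P_in / (√3·V_L·cosφ) = 14402 / (1.732 × 460 × 0.721) = 25.1 A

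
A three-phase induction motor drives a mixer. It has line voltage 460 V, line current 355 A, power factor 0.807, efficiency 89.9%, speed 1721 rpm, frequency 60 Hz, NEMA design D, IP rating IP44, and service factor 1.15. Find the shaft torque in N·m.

P_in = √3·V·I·cosφ = 1.732 × 460 × 355 × 0.807 = 228248 W
P_out = η·P_in = 0.899 × 228248 = 205195 W
n = 1721 rpm
ω = 2π×1721/60 = 180.2 rad/s
τ = P_out/ω = 205195/180.2 = 1140 N·m

1140 N·m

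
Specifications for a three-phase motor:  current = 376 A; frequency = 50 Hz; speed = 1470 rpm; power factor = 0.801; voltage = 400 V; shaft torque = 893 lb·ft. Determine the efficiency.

τ = 893 lb·ft × 1.356 = 1211 N·m
ω = 2π × 1470/60 = 153.9 rad/s; P_out = τω = 1211 × 153.9 = 186373 W
P_in = √3·V_L·I_L·cosφ = 1.732 × 400 × 376 × 0.801 = 208655 W
η = P_out / P_in = 186373 / 208655 = 0.893 = 89.3%

89.3 %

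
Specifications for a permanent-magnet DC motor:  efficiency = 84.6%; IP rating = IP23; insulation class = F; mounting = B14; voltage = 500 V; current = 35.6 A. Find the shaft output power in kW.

15.1 kW

P_in = V·I = 500 × 35.6 = 17800 W
P_out = η·P_in = 0.846 × 17800 = 15059 W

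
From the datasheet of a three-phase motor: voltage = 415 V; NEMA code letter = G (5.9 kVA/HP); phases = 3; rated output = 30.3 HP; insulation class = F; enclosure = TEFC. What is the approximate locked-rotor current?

S_LR = 5.9 × 30.3 = 178.77 kVA
I_LR = S_LR/(√3·V_L) = 178770/(1.732×415) = 249 A

249 A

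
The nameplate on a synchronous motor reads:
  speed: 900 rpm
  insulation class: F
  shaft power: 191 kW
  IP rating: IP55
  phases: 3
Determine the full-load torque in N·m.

2030 N·m

ω = 2π × 900/60 = 94.25 rad/s
τ = P/ω = 191000/94.25 = 2030 N·m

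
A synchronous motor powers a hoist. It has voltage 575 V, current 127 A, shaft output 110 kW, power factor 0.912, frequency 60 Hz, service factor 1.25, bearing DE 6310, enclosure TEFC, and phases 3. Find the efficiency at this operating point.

P_out = 110 kW = 110000 W
P_in = √3·V_L·I_L·cosφ = 1.732 × 575 × 127 × 0.912 = 115349 W
η = P_out / P_in = 110000 / 115349 = 0.954 = 95.4%

95.4 %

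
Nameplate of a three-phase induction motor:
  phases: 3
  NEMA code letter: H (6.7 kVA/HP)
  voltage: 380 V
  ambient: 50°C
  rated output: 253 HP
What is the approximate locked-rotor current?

2580 A

S_LR = 6.7 × 253 = 1695.1 kVA
I_LR = S_LR/(√3·V_L) = 1695100/(1.732×380) = 2580 A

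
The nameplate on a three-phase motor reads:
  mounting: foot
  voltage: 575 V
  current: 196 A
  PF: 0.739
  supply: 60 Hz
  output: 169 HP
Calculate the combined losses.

P_in = √3·V·I·cosφ = 1.732×575×196×0.739 = 144250 W
P_out = 169×746 = 126074 W
Losses = P_in − P_out = 144250 − 126074 = 18176 W

18200 W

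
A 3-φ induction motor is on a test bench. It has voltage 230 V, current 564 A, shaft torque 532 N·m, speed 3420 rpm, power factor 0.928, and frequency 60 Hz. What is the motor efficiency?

91.4 %

ω = 2π × 3420/60 = 358.1 rad/s; P_out = τω = 532 × 358.1 = 190509 W
P_in = √3·V_L·I_L·cosφ = 1.732 × 230 × 564 × 0.928 = 208498 W
η = P_out / P_in = 190509 / 208498 = 0.914 = 91.4%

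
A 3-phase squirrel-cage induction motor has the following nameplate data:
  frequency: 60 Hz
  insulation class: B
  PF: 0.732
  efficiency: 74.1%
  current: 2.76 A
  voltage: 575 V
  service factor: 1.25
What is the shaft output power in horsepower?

P_in = √3·V·I·cosφ = 1.732 × 575 × 2.76 × 0.732 = 2012 W
P_out = η·P_in = 0.741 × 2012 = 1491 W
= 1491/746 = 2 HP

2 HP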